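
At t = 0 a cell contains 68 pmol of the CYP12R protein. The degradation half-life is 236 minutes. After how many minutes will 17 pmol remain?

17/68 = 1/4, so 2 half-lives have elapsed.
t = 2 × 236 = 472 minutes.

472 minutes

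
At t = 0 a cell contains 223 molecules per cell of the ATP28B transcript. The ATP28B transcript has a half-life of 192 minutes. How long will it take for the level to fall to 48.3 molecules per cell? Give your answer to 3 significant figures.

424 minutes

Fraction remaining = 48.3/223 ≈ 0.21659.
n = log₂(223/48.3) = ln(4.617)/ln 2 ≈ 2.2069 half-lives.
t = n × t½ = 2.2069 × 192 ≈ 423.73 minutes.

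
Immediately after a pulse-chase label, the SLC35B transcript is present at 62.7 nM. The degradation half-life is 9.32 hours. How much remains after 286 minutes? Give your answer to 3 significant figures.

44.0 nM

Convert the elapsed time: 286 minutes = 4.76667 hours.
Number of half-lives: n = 4.76667/9.32 ≈ 0.51144.
Remaining = 62.7 × (1/2)^0.51144 = 62.7 × 0.70152 ≈ 43.985 nM.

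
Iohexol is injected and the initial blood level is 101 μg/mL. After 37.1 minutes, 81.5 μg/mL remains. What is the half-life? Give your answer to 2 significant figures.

120 minutes

A/A₀ = 81.5/101 ≈ 0.80693.
n = log₂(1.2393) ≈ 0.30948 half-lives elapsed in 37.1 minutes.
t½ = 37.1/0.30948 ≈ 119.88 minutes.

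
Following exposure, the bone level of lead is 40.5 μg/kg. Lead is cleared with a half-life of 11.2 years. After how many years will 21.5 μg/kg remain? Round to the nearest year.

Fraction remaining = 21.5/40.5 ≈ 0.53086.
n = log₂(40.5/21.5) = ln(1.8837)/ln 2 ≈ 0.91359 half-lives.
t = n × t½ = 0.91359 × 11.2 ≈ 10.232 years.

10 years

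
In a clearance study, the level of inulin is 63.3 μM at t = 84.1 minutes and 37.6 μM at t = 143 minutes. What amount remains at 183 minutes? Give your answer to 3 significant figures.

26.4 μM

Over Δt = 143 − 84.1 = 58.9 minutes, the level fell by a factor of 63.3/37.6 ≈ 1.6835.
n = log₂(1.6835) ≈ 0.75147 half-lives, so t½ = 58.9/0.75147 ≈ 78.379 minutes.
From t = 143 to t = 183: 37.6 × (1/2)^((183−143)/78.379) ≈ 26.397 μM.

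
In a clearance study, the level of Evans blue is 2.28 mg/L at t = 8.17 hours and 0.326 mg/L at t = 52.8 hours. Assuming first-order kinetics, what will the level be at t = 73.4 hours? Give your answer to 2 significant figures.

0.13 mg/L

Over Δt = 52.8 − 8.17 = 44.63 hours, the level fell by a factor of 2.28/0.326 ≈ 6.9939.
n = log₂(6.9939) ≈ 2.8061 half-lives, so t½ = 44.63/2.8061 ≈ 15.905 hours.
From t = 52.8 to t = 73.4: 0.326 × (1/2)^((73.4−52.8)/15.905) ≈ 0.13284 mg/L.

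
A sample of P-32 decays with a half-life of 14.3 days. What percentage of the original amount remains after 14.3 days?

n = 14.3/14.3 ≈ 1 half-life.
Fraction remaining = (1/2)^1 ≈ 0.5, i.e. 50%.

50%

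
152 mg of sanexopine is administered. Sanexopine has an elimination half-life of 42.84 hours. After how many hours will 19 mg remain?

19/152 = 1/8, so 3 half-lives have elapsed.
t = 3 × 42.84 = 128.52 hours.

128.52 hours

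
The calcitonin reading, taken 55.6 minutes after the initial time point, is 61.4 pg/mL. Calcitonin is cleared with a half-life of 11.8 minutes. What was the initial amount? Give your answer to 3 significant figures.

Number of half-lives elapsed: n = 55.6/11.8 ≈ 4.7119.
A₀ = A × 2^n = 61.4 × 2^4.7119 = 61.4 × 26.207 ≈ 1609.1 pg/mL.

1610 pg/mL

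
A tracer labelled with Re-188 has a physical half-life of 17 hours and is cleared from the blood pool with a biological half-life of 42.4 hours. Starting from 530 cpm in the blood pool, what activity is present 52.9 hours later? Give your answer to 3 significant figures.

25.8 cpm

1/t_eff = 1/t_phys + 1/t_biol = 1/17 + 1/42.4 = 0.082408 per hour.
t_eff = 17 × 42.4 / (17 + 42.4) ≈ 12.135 hours.
Remaining = 530 × (1/2)^(52.9/12.135) = 530 × (1/2)^4.3594 ≈ 25.82 cpm.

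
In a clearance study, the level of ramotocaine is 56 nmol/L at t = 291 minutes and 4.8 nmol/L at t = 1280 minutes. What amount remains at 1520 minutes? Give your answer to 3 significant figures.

2.64 nmol/L

Over Δt = 1280 − 291 = 989 minutes, the level fell by a factor of 56/4.8 ≈ 11.667.
n = log₂(11.667) ≈ 3.5443 half-lives, so t½ = 989/3.5443 ≈ 279.04 minutes.
From t = 1280 to t = 1520: 4.8 × (1/2)^((1520−1280)/279.04) ≈ 2.6444 nmol/L.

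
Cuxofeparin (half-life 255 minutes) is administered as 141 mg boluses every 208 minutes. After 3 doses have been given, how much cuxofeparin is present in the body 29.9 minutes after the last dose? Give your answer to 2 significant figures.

250 mg

The 3 doses were given 445.9, 237.9, 29.9 minutes ago.
Total = 141·(1/2)^(445.9/255) + 141·(1/2)^(237.9/255) + 141·(1/2)^(29.9/255)
      = 41.959 + 73.854 + 129.99 ≈ 245.81 mg.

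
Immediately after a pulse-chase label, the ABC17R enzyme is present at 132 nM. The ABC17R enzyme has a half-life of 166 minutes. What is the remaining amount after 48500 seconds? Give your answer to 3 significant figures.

4.52 nM

Convert the elapsed time: 48500 seconds = 808.333 minutes.
Number of half-lives: n = 808.333/166 ≈ 4.8695.
Remaining = 132 × (1/2)^4.8695 = 132 × 0.034209 ≈ 4.5156 nM.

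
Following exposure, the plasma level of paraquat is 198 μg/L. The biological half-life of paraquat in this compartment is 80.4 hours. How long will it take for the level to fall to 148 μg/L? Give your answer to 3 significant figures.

33.8 hours

Fraction remaining = 148/198 ≈ 0.74747.
n = log₂(198/148) = ln(1.3378)/ln 2 ≈ 0.4199 half-lives.
t = n × t½ = 0.4199 × 80.4 ≈ 33.76 hours.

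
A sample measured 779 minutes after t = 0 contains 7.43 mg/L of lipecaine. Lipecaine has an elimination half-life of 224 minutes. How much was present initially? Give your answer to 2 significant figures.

Number of half-lives elapsed: n = 779/224 ≈ 3.4777.
A₀ = A × 2^n = 7.43 × 2^3.4777 = 7.43 × 11.14 ≈ 82.77 mg/L.

83 mg/L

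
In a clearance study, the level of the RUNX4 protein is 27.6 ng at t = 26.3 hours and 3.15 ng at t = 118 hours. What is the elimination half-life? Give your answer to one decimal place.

Over Δt = 118 − 26.3 = 91.7 hours, the level fell by a factor of 27.6/3.15 ≈ 8.7619.
n = log₂(8.7619) ≈ 3.1312 half-lives, so t½ = 91.7/3.1312 ≈ 29.285 hours.

29.3 hours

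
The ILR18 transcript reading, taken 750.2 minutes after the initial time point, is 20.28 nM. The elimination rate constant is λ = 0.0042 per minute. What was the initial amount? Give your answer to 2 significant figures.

t½ = ln 2 / λ = 0.69315 / 0.0042 ≈ 165.04 minutes.
Number of half-lives elapsed: n = 750.2/165.04 ≈ 4.5457.
A₀ = A × 2^n = 20.28 × 2^4.5457 = 20.28 × 23.356 ≈ 473.65 nM.

470 nM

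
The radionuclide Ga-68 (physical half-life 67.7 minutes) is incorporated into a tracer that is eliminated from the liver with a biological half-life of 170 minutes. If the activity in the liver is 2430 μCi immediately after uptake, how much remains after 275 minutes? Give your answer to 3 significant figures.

47.4 μCi

1/t_eff = 1/t_phys + 1/t_biol = 1/67.7 + 1/170 = 0.020653 per minute.
t_eff = 67.7 × 170 / (67.7 + 170) ≈ 48.418 minutes.
Remaining = 2430 × (1/2)^(275/48.418) = 2430 × (1/2)^5.6797 ≈ 47.408 μCi.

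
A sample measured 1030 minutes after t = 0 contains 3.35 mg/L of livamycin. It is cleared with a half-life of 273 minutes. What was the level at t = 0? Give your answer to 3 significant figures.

45.8 mg/L

Number of half-lives elapsed: n = 1030/273 ≈ 3.7729.
A₀ = A × 2^n = 3.35 × 2^3.7729 = 3.35 × 13.67 ≈ 45.793 mg/L.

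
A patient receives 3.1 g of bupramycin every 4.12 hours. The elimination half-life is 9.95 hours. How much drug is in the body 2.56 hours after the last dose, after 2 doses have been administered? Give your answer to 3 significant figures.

4.54 g

The 2 doses were given 6.68, 2.56 hours ago.
Total = 3.1·(1/2)^(6.68/9.95) + 3.1·(1/2)^(2.56/9.95)
      = 1.9465 + 2.5936 ≈ 4.5402 g.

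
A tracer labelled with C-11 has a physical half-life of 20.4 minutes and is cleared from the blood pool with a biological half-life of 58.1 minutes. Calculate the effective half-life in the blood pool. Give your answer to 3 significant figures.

1/t_eff = 1/t_phys + 1/t_biol = 1/20.4 + 1/58.1 = 0.066231 per minute.
t_eff = 20.4 × 58.1 / (20.4 + 58.1) ≈ 15.099 minutes.

15.1 minutes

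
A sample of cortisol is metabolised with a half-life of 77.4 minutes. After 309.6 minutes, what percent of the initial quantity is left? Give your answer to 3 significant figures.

n = 309.6/77.4 ≈ 4 half-lives.
Fraction remaining = (1/2)^4 ≈ 0.0625, i.e. 6.25%.

6.25%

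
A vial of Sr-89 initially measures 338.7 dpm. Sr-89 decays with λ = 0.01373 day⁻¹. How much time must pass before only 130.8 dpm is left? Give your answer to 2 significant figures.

69 days

t½ = ln 2 / λ = 0.69315 / 0.01373 ≈ 50.484 days.
Fraction remaining = 130.8/338.7 ≈ 0.38618.
n = log₂(338.7/130.8) = ln(2.5894)/ln 2 ≈ 1.3726 half-lives.
t = n × t½ = 1.3726 × 50.484 ≈ 69.297 days.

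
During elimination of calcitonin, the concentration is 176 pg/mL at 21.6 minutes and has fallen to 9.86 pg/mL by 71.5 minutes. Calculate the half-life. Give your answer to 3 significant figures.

Over Δt = 71.5 − 21.6 = 49.9 minutes, the level fell by a factor of 176/9.86 ≈ 17.85.
n = log₂(17.85) ≈ 4.1578 half-lives, so t½ = 49.9/4.1578 ≈ 12.001 minutes.

12.0 minutes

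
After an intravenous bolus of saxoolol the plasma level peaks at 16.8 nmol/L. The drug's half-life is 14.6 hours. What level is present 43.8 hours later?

Elapsed time is 3 half-lives (43.8/14.6).
Each half-life halves the amount: 16.8 × (1/2)^3 = 16.8/8 = 2.1 nmol/L.

2.1 nmol/L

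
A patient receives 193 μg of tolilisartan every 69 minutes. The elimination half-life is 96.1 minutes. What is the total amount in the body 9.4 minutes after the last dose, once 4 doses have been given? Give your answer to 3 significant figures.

397 μg

The 4 doses were given 216.4, 147.4, 78.4, 9.4 minutes ago.
Total = 193·(1/2)^(216.4/96.1) + 193·(1/2)^(147.4/96.1) + 193·(1/2)^(78.4/96.1) + 193·(1/2)^(9.4/96.1)
      = 40.522 + 66.655 + 109.64 + 180.35 ≈ 397.17 μg.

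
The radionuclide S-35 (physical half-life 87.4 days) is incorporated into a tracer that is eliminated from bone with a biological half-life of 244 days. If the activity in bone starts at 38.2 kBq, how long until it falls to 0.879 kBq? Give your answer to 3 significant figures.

350 days

1/t_eff = 1/t_phys + 1/t_biol = 1/87.4 + 1/244 = 0.01554 per day.
t_eff = 87.4 × 244 / (87.4 + 244) ≈ 64.35 days.
n = log₂(38.2/0.879) ≈ 5.4416; t = 5.4416 × 64.35 ≈ 350.16 days.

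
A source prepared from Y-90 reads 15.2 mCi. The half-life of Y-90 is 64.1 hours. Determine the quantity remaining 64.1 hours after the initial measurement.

Elapsed time is 1 half-life (64.1/64.1).
Each half-life halves the amount: 15.2 × (1/2)^1 = 15.2/2 = 7.6 mCi.

7.6 mCi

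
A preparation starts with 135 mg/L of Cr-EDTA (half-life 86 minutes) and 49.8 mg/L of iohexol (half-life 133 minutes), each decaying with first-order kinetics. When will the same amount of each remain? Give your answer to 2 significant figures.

350 minutes

Set 135·(1/2)^(t/86) = 49.8·(1/2)^(t/133).
Taking log₂: log₂(135/49.8) = t·(1/86 − 1/133).
log₂(2.7108) = 1.4387; 1/86 − 1/133 = 0.0041091.
t = 1.4387 / 0.0041091 ≈ 350.13 minutes.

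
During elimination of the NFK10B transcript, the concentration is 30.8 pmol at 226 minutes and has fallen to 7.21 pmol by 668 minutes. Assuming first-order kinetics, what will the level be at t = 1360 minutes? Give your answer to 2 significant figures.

Over Δt = 668 − 226 = 442 minutes, the level fell by a factor of 30.8/7.21 ≈ 4.2718.
n = log₂(4.2718) ≈ 2.0949 half-lives, so t½ = 442/2.0949 ≈ 210.99 minutes.
From t = 668 to t = 1360: 7.21 × (1/2)^((1360−668)/210.99) ≈ 0.7424 pmol.

0.74 pmol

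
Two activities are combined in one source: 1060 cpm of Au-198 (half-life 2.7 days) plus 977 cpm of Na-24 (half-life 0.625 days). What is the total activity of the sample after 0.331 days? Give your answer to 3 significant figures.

Au-198: 1060 × (1/2)^(0.331/2.7) = 1060 × (1/2)^0.12259 ≈ 973.65 cpm.
Na-24: 977 × (1/2)^(0.331/0.625) = 977 × (1/2)^0.5296 ≈ 676.81 cpm.
Total = 973.65 + 676.81 ≈ 1650.5 cpm.

1650 cpm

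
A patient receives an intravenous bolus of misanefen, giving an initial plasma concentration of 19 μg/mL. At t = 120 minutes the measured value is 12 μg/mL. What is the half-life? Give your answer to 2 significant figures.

180 minutes

A/A₀ = 12/19 ≈ 0.63158.
n = log₂(1.5833) ≈ 0.66297 half-lives elapsed in 120 minutes.
t½ = 120/0.66297 ≈ 181.01 minutes.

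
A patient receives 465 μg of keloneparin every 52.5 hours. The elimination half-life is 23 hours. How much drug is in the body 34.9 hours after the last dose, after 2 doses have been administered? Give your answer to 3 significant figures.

196 μg

The 2 doses were given 87.4, 34.9 hours ago.
Total = 465·(1/2)^(87.4/23) + 465·(1/2)^(34.9/23)
      = 33.384 + 162.43 ≈ 195.82 μg.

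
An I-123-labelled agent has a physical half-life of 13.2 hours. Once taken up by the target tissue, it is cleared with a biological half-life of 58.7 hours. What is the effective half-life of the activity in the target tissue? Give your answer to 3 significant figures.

10.8 hours

1/t_eff = 1/t_phys + 1/t_biol = 1/13.2 + 1/58.7 = 0.092793 per hour.
t_eff = 13.2 × 58.7 / (13.2 + 58.7) ≈ 10.777 hours.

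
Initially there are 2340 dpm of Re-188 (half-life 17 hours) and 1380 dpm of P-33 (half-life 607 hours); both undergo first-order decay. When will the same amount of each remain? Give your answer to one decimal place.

13.3 hours

Set 2340·(1/2)^(t/17) = 1380·(1/2)^(t/607).
Taking log₂: log₂(2340/1380) = t·(1/17 − 1/607).
log₂(1.6957) = 0.76184; 1/17 − 1/607 = 0.057176.
t = 0.76184 / 0.057176 ≈ 13.324 hours.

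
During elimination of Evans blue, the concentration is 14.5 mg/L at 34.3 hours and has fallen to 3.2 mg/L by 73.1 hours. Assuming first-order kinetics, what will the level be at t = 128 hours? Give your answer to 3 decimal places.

Over Δt = 73.1 − 34.3 = 38.8 hours, the level fell by a factor of 14.5/3.2 ≈ 4.5312.
n = log₂(4.5312) ≈ 2.1799 half-lives, so t½ = 38.8/2.1799 ≈ 17.799 hours.
From t = 73.1 to t = 128: 3.2 × (1/2)^((128−73.1)/17.799) ≈ 0.37726 mg/L.

0.377 mg/L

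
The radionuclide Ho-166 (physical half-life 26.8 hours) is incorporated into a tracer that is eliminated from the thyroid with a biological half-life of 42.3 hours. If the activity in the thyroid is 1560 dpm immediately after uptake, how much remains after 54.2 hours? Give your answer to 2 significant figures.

1/t_eff = 1/t_phys + 1/t_biol = 1/26.8 + 1/42.3 = 0.060954 per hour.
t_eff = 26.8 × 42.3 / (26.8 + 42.3) ≈ 16.406 hours.
Remaining = 1560 × (1/2)^(54.2/16.406) = 1560 × (1/2)^3.3037 ≈ 157.98 dpm.

160 dpm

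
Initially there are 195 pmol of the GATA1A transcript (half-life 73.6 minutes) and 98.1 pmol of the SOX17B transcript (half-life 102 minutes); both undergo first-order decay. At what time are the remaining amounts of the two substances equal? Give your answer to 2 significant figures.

Set 195·(1/2)^(t/73.6) = 98.1·(1/2)^(t/102).
Taking log₂: log₂(195/98.1) = t·(1/73.6 − 1/102).
log₂(1.9878) = 0.99115; 1/73.6 − 1/102 = 0.003783.
t = 0.99115 / 0.003783 ≈ 262 minutes.

260 minutes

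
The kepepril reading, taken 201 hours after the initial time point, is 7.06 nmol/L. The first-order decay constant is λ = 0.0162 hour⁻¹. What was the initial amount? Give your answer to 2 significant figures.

180 nmol/L

t½ = ln 2 / λ = 0.69315 / 0.0162 ≈ 42.787 hours.
Number of half-lives elapsed: n = 201/42.787 ≈ 4.6977.
A₀ = A × 2^n = 7.06 × 2^4.6977 = 7.06 × 25.951 ≈ 183.21 nmol/L.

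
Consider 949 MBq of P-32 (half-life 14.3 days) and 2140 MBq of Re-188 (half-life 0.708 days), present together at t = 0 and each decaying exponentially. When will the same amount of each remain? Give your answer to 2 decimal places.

Set 949·(1/2)^(t/14.3) = 2140·(1/2)^(t/0.708).
Taking log₂: log₂(949/2140) = t·(1/14.3 − 1/0.708).
log₂(0.44346) = -1.1731; 1/14.3 − 1/0.708 = -1.3425.
t = -1.1731 / -1.3425 ≈ 0.87384 days.

0.87 days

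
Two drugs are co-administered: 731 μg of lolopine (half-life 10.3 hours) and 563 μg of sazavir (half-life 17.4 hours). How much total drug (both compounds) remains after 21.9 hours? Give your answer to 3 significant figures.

lolopine: 731 × (1/2)^(21.9/10.3) = 731 × (1/2)^2.1262 ≈ 167.44 μg.
sazavir: 563 × (1/2)^(21.9/17.4) = 563 × (1/2)^1.2586 ≈ 235.3 μg.
Total = 167.44 + 235.3 ≈ 402.74 μg.

403 μg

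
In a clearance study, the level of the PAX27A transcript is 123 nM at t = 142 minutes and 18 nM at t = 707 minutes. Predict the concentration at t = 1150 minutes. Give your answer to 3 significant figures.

3.99 nM

Over Δt = 707 − 142 = 565 minutes, the level fell by a factor of 123/18 ≈ 6.8333.
n = log₂(6.8333) ≈ 2.7726 half-lives, so t½ = 565/2.7726 ≈ 203.78 minutes.
From t = 707 to t = 1150: 18 × (1/2)^((1150−707)/203.78) ≈ 3.989 nM.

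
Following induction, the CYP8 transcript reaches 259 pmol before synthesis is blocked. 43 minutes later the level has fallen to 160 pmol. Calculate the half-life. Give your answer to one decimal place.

61.9 minutes

A/A₀ = 160/259 ≈ 0.61776.
n = log₂(1.6187) ≈ 0.69488 half-lives elapsed in 43 minutes.
t½ = 43/0.69488 ≈ 61.881 minutes.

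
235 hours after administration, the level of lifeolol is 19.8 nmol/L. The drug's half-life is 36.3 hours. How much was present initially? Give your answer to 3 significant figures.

1760 nmol/L

Number of half-lives elapsed: n = 235/36.3 ≈ 6.4738.
A₀ = A × 2^n = 19.8 × 2^6.4738 = 19.8 × 88.883 ≈ 1759.9 nmol/L.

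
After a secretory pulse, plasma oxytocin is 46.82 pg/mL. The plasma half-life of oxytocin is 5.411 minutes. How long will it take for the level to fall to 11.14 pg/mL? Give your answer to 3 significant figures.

11.2 minutes

Fraction remaining = 11.14/46.82 ≈ 0.23793.
n = log₂(46.82/11.14) = ln(4.2029)/ln 2 ≈ 2.0714 half-lives.
t = n × t½ = 2.0714 × 5.411 ≈ 11.208 minutes.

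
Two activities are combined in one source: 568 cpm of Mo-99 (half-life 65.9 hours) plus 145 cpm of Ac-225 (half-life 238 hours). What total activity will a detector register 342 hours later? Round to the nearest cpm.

69 cpm

Mo-99: 568 × (1/2)^(342/65.9) = 568 × (1/2)^5.1897 ≈ 15.563 cpm.
Ac-225: 145 × (1/2)^(342/238) = 145 × (1/2)^1.437 ≈ 53.554 cpm.
Total = 15.563 + 53.554 ≈ 69.118 cpm.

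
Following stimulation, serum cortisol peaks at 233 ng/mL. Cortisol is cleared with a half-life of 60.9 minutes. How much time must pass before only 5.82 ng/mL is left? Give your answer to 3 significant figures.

324 minutes

Fraction remaining = 5.82/233 ≈ 0.024979.
n = log₂(233/5.82) = ln(40.034)/ln 2 ≈ 5.3232 half-lives.
t = n × t½ = 5.3232 × 60.9 ≈ 324.18 minutes.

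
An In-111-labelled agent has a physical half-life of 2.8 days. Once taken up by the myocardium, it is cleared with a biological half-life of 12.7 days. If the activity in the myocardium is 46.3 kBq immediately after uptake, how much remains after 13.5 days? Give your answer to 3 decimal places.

0.784 kBq

1/t_eff = 1/t_phys + 1/t_biol = 1/2.8 + 1/12.7 = 0.43588 per day.
t_eff = 2.8 × 12.7 / (2.8 + 12.7) ≈ 2.2942 days.
Remaining = 46.3 × (1/2)^(13.5/2.2942) = 46.3 × (1/2)^5.8844 ≈ 0.78378 kBq.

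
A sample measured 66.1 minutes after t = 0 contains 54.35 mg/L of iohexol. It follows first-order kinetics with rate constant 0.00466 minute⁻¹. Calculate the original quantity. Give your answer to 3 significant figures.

74.0 mg/L

t½ = ln 2 / λ = 0.69315 / 0.00466 ≈ 148.74 minutes.
Number of half-lives elapsed: n = 66.1/148.74 ≈ 0.44439.
A₀ = A × 2^n = 54.35 × 2^0.44439 = 54.35 × 1.3607 ≈ 73.956 mg/L.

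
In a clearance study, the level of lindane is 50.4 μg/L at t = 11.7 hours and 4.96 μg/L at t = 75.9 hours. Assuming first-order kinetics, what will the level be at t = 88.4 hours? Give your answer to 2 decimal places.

3.16 μg/L

Over Δt = 75.9 − 11.7 = 64.2 hours, the level fell by a factor of 50.4/4.96 ≈ 10.161.
n = log₂(10.161) ≈ 3.345 half-lives, so t½ = 64.2/3.345 ≈ 19.193 hours.
From t = 75.9 to t = 88.4: 4.96 × (1/2)^((88.4−75.9)/19.193) ≈ 3.1581 μg/L.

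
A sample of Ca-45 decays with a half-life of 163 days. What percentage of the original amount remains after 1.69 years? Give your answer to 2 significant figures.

1.69 years = 616.85 days.
n = 616.85/163 ≈ 3.7844 half-lives.
Fraction remaining = (1/2)^3.7844 ≈ 0.072576, i.e. 7.2576%.

7.3%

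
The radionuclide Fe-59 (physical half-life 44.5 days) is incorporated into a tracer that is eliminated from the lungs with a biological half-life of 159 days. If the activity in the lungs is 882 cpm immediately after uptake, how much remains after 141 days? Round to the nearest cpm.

53 cpm

1/t_eff = 1/t_phys + 1/t_biol = 1/44.5 + 1/159 = 0.028761 per day.
t_eff = 44.5 × 159 / (44.5 + 159) ≈ 34.769 days.
Remaining = 882 × (1/2)^(141/34.769) = 882 × (1/2)^4.0553 ≈ 53.051 cpm.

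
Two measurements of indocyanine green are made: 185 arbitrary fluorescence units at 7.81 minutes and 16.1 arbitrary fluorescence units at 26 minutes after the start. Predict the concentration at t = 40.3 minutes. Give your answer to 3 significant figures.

2.36 arbitrary fluorescence units

Over Δt = 26 − 7.81 = 18.19 minutes, the level fell by a factor of 185/16.1 ≈ 11.491.
n = log₂(11.491) ≈ 3.5224 half-lives, so t½ = 18.19/3.5224 ≈ 5.1641 minutes.
From t = 26 to t = 40.3: 16.1 × (1/2)^((40.3−26)/5.1641) ≈ 2.3618 arbitrary fluorescence units.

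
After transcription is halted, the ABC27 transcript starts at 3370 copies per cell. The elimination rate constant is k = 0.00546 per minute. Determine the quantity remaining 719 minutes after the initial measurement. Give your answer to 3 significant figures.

t½ = ln 2 / k = 0.69315 / 0.00546 ≈ 126.95 minutes.
Number of half-lives: n = 719/126.95 ≈ 5.6636.
Remaining = 3370 × (1/2)^5.6636 = 3370 × 0.019728 ≈ 66.482 copies per cell.

66.5 copies per cell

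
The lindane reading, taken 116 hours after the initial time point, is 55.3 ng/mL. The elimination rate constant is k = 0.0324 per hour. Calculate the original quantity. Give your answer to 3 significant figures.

2370 ng/mL

t½ = ln 2 / k = 0.69315 / 0.0324 ≈ 21.393 hours.
Number of half-lives elapsed: n = 116/21.393 ≈ 5.4222.
A₀ = A × 2^n = 55.3 × 2^5.4222 = 55.3 × 42.88 ≈ 2371.3 ng/mL.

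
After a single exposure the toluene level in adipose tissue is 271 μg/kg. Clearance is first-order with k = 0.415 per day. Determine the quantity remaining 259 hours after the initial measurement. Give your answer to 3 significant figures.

3.08 μg/kg

t½ = ln 2 / k = 0.69315 / 0.415 ≈ 1.6702 days.
Convert the elapsed time: 259 hours = 10.7917 days.
Number of half-lives: n = 10.7917/1.6702 ≈ 6.4612.
Remaining = 271 × (1/2)^6.4612 = 271 × 0.01135 ≈ 3.0758 μg/kg.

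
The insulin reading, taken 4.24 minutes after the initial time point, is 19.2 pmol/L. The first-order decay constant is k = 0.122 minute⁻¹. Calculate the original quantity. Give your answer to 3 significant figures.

t½ = ln 2 / k = 0.69315 / 0.122 ≈ 5.6815 minutes.
Number of half-lives elapsed: n = 4.24/5.6815 ≈ 0.74628.
A₀ = A × 2^n = 19.2 × 2^0.74628 = 19.2 × 1.6775 ≈ 32.207 pmol/L.

32.2 pmol/L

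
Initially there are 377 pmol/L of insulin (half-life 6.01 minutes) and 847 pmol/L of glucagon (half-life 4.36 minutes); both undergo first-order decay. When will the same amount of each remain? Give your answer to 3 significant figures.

Set 377·(1/2)^(t/6.01) = 847·(1/2)^(t/4.36).
Taking log₂: log₂(377/847) = t·(1/6.01 − 1/4.36).
log₂(0.4451) = -1.1678; 1/6.01 − 1/4.36 = -0.062968.
t = -1.1678 / -0.062968 ≈ 18.546 minutes.

18.5 minutes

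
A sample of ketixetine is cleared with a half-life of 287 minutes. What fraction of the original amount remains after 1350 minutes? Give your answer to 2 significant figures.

0.038

n = 1350/287 ≈ 4.7038 half-lives.
Fraction remaining = (1/2)^4.7038 ≈ 0.038371.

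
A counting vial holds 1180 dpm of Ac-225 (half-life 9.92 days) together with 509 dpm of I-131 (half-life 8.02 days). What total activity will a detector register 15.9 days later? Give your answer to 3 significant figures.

517 dpm

Ac-225: 1180 × (1/2)^(15.9/9.92) = 1180 × (1/2)^1.6028 ≈ 388.49 dpm.
I-131: 509 × (1/2)^(15.9/8.02) = 509 × (1/2)^1.9825 ≈ 128.8 dpm.
Total = 388.49 + 128.8 ≈ 517.29 dpm.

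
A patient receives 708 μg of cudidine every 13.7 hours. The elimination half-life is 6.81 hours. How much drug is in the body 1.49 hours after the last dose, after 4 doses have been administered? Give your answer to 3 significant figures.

The 4 doses were given 42.59, 28.89, 15.19, 1.49 hours ago.
Total = 708·(1/2)^(42.59/6.81) + 708·(1/2)^(28.89/6.81) + 708·(1/2)^(15.19/6.81) + 708·(1/2)^(1.49/6.81)
      = 9.2764 + 37.409 + 150.86 + 608.37 ≈ 805.92 μg.

806 μg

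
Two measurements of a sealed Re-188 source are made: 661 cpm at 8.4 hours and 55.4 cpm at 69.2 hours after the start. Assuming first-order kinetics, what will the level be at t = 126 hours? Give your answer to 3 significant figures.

Over Δt = 69.2 − 8.4 = 60.8 hours, the level fell by a factor of 661/55.4 ≈ 11.931.
n = log₂(11.931) ≈ 3.5767 half-lives, so t½ = 60.8/3.5767 ≈ 16.999 hours.
From t = 69.2 to t = 126: 55.4 × (1/2)^((126−69.2)/16.999) ≈ 5.4658 cpm.

5.47 cpm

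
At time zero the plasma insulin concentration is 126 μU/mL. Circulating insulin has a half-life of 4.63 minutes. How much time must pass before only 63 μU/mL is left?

63/126 = 1/2, so 1 half-life has elapsed.
t = 1 × 4.63 = 4.63 minutes.

4.63 minutes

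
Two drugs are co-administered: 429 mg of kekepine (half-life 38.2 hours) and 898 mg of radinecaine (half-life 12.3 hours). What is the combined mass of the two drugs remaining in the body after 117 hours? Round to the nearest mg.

kekepine: 429 × (1/2)^(117/38.2) = 429 × (1/2)^3.0628 ≈ 51.34 mg.
radinecaine: 898 × (1/2)^(117/12.3) = 898 × (1/2)^9.5122 ≈ 1.2298 mg.
Total = 51.34 + 1.2298 ≈ 52.57 mg.

53 mg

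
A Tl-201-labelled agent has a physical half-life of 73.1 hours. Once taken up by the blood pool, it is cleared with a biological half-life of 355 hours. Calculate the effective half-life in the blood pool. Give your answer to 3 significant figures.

1/t_eff = 1/t_phys + 1/t_biol = 1/73.1 + 1/355 = 0.016497 per hour.
t_eff = 73.1 × 355 / (73.1 + 355) ≈ 60.618 hours.

60.6 hours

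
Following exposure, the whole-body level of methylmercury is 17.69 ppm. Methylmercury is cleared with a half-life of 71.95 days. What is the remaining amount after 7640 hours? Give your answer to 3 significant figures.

Convert the elapsed time: 7640 hours = 318.333 days.
Number of half-lives: n = 318.333/71.95 ≈ 4.4244.
Remaining = 17.69 × (1/2)^4.4244 = 17.69 × 0.046573 ≈ 0.82387 ppm.

0.824 ppm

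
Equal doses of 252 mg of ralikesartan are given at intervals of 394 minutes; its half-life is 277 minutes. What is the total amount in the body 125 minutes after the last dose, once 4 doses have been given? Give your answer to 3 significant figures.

288 mg

The 4 doses were given 1307, 913, 519, 125 minutes ago.
Total = 252·(1/2)^(1307/277) + 252·(1/2)^(913/277) + 252·(1/2)^(519/277) + 252·(1/2)^(125/277)
      = 9.5723 + 25.656 + 68.766 + 184.31 ≈ 288.31 mg.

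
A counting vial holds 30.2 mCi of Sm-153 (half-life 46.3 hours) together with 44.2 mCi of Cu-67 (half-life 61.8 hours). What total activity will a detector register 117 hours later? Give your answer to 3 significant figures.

17.1 mCi

Sm-153: 30.2 × (1/2)^(117/46.3) = 30.2 × (1/2)^2.527 ≈ 5.2397 mCi.
Cu-67: 44.2 × (1/2)^(117/61.8) = 44.2 × (1/2)^1.8932 ≈ 11.899 mCi.
Total = 5.2397 + 11.899 ≈ 17.139 mCi.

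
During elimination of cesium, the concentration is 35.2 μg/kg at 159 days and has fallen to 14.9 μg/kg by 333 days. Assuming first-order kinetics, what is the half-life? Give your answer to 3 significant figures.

Over Δt = 333 − 159 = 174 days, the level fell by a factor of 35.2/14.9 ≈ 2.3624.
n = log₂(2.3624) ≈ 1.2403 half-lives, so t½ = 174/1.2403 ≈ 140.29 days.

140 days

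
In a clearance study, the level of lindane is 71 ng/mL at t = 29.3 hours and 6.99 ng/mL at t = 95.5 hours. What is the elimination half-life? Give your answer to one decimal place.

19.8 hours

Over Δt = 95.5 − 29.3 = 66.2 hours, the level fell by a factor of 71/6.99 ≈ 10.157.
n = log₂(10.157) ≈ 3.3445 half-lives, so t½ = 66.2/3.3445 ≈ 19.794 hours.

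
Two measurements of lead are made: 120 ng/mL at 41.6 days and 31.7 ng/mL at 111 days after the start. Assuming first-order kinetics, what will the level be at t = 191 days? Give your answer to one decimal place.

6.8 ng/mL

Over Δt = 111 − 41.6 = 69.4 days, the level fell by a factor of 120/31.7 ≈ 3.7855.
n = log₂(3.7855) ≈ 1.9205 half-lives, so t½ = 69.4/1.9205 ≈ 36.137 days.
From t = 111 to t = 191: 31.7 × (1/2)^((191−111)/36.137) ≈ 6.8334 ng/mL.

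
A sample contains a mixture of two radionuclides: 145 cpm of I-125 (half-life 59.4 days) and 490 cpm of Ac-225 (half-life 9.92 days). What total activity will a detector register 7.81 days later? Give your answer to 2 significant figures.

420 cpm

I-125: 145 × (1/2)^(7.81/59.4) = 145 × (1/2)^0.13148 ≈ 132.37 cpm.
Ac-225: 490 × (1/2)^(7.81/9.92) = 490 × (1/2)^0.7873 ≈ 283.92 cpm.
Total = 132.37 + 283.92 ≈ 416.29 cpm.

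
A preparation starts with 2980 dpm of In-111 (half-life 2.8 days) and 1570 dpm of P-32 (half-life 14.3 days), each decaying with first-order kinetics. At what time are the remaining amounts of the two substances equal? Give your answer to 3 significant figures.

Set 2980·(1/2)^(t/2.8) = 1570·(1/2)^(t/14.3).
Taking log₂: log₂(2980/1570) = t·(1/2.8 − 1/14.3).
log₂(1.8981) = 0.92455; 1/2.8 − 1/14.3 = 0.28721.
t = 0.92455 / 0.28721 ≈ 3.219 days.

3.22 days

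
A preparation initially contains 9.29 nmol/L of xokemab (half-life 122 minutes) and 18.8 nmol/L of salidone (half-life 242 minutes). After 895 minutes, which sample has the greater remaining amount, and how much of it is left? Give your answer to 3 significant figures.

salidone, 1.45 nmol/L

xokemab: 9.29 × (1/2)^7.3361 ≈ 0.057496 nmol/L.
salidone: 18.8 × (1/2)^3.6983 ≈ 1.4483 nmol/L.
Salidone has more remaining, at ≈ 1.4483 nmol/L.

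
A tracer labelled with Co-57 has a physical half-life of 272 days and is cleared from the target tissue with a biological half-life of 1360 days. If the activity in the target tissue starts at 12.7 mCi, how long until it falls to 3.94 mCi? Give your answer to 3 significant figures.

383 days

1/t_eff = 1/t_phys + 1/t_biol = 1/272 + 1/1360 = 0.0044118 per day.
t_eff = 272 × 1360 / (272 + 1360) ≈ 226.67 days.
n = log₂(12.7/3.94) ≈ 1.6886; t = 1.6886 × 226.67 ≈ 382.74 days.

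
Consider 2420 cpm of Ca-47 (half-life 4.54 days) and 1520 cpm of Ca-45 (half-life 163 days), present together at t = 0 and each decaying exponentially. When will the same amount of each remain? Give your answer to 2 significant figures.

Set 2420·(1/2)^(t/4.54) = 1520·(1/2)^(t/163).
Taking log₂: log₂(2420/1520) = t·(1/4.54 − 1/163).
log₂(1.5921) = 0.67094; 1/4.54 − 1/163 = 0.21413.
t = 0.67094 / 0.21413 ≈ 3.1333 days.

3.1 days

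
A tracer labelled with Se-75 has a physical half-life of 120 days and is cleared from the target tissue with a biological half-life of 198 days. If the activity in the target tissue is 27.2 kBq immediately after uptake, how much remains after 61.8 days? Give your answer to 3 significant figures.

1/t_eff = 1/t_phys + 1/t_biol = 1/120 + 1/198 = 0.013384 per day.
t_eff = 120 × 198 / (120 + 198) ≈ 74.717 days.
Remaining = 27.2 × (1/2)^(61.8/74.717) = 27.2 × (1/2)^0.82712 ≈ 15.331 kBq.

15.3 kBq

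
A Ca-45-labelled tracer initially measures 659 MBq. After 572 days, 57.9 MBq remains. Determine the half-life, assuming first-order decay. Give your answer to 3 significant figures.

A/A₀ = 57.9/659 ≈ 0.08786.
n = log₂(11.382) ≈ 3.5086 half-lives elapsed in 572 days.
t½ = 572/3.5086 ≈ 163.03 days.

163 days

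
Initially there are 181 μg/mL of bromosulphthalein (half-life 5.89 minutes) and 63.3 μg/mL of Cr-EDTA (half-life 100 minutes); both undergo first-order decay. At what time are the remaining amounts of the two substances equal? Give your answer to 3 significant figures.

9.49 minutes

Set 181·(1/2)^(t/5.89) = 63.3·(1/2)^(t/100).
Taking log₂: log₂(181/63.3) = t·(1/5.89 − 1/100).
log₂(2.8594) = 1.5157; 1/5.89 − 1/100 = 0.15978.
t = 1.5157 / 0.15978 ≈ 9.4863 minutes.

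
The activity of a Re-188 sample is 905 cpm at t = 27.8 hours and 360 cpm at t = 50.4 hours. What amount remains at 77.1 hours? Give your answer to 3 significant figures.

Over Δt = 50.4 − 27.8 = 22.6 hours, the level fell by a factor of 905/360 ≈ 2.5139.
n = log₂(2.5139) ≈ 1.3299 half-lives, so t½ = 22.6/1.3299 ≈ 16.993 hours.
From t = 50.4 to t = 77.1: 360 × (1/2)^((77.1−50.4)/16.993) ≈ 121.15 cpm.

121 cpm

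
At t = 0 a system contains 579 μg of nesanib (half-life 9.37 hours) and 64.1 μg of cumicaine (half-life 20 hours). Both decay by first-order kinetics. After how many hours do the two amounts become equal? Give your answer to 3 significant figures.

56.0 hours

Set 579·(1/2)^(t/9.37) = 64.1·(1/2)^(t/20).
Taking log₂: log₂(579/64.1) = t·(1/9.37 − 1/20).
log₂(9.0328) = 3.1752; 1/9.37 − 1/20 = 0.056724.
t = 3.1752 / 0.056724 ≈ 55.976 hours.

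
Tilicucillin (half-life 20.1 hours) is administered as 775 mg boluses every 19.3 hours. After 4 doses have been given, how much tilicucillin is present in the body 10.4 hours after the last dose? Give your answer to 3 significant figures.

1040 mg

The 4 doses were given 68.3, 49, 29.7, 10.4 hours ago.
Total = 775·(1/2)^(68.3/20.1) + 775·(1/2)^(49/20.1) + 775·(1/2)^(29.7/20.1) + 775·(1/2)^(10.4/20.1)
      = 73.519 + 143.04 + 278.29 + 541.43 ≈ 1036.3 mg.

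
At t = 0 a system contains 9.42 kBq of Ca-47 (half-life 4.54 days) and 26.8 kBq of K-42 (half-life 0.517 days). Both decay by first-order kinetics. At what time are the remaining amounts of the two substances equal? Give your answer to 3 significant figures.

0.880 days

Set 9.42·(1/2)^(t/4.54) = 26.8·(1/2)^(t/0.517).
Taking log₂: log₂(9.42/26.8) = t·(1/4.54 − 1/0.517).
log₂(0.35149) = -1.5084; 1/4.54 − 1/0.517 = -1.714.
t = -1.5084 / -1.714 ≈ 0.88008 days.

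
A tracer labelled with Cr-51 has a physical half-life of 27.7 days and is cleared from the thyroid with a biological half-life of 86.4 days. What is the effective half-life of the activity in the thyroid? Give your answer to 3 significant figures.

1/t_eff = 1/t_phys + 1/t_biol = 1/27.7 + 1/86.4 = 0.047675 per day.
t_eff = 27.7 × 86.4 / (27.7 + 86.4) ≈ 20.975 days.

21.0 days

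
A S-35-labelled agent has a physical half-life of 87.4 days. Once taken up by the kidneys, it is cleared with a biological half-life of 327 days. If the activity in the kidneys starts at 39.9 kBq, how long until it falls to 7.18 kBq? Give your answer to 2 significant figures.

1/t_eff = 1/t_phys + 1/t_biol = 1/87.4 + 1/327 = 0.0145 per day.
t_eff = 87.4 × 327 / (87.4 + 327) ≈ 68.967 days.
n = log₂(39.9/7.18) ≈ 2.4743; t = 2.4743 × 68.967 ≈ 170.65 days.

170 days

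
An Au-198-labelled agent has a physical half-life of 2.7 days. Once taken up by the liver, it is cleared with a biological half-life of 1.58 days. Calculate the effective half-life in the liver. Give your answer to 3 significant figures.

0.997 days

1/t_eff = 1/t_phys + 1/t_biol = 1/2.7 + 1/1.58 = 1.0033 per day.
t_eff = 2.7 × 1.58 / (2.7 + 1.58) ≈ 0.99673 days.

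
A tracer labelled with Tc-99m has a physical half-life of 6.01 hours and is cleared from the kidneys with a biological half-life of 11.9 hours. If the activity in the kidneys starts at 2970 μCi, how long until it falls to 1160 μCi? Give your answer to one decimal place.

1/t_eff = 1/t_phys + 1/t_biol = 1/6.01 + 1/11.9 = 0.25042 per hour.
t_eff = 6.01 × 11.9 / (6.01 + 11.9) ≈ 3.9932 hours.
n = log₂(2970/1160) ≈ 1.3563; t = 1.3563 × 3.9932 ≈ 5.4162 hours.

5.4 hours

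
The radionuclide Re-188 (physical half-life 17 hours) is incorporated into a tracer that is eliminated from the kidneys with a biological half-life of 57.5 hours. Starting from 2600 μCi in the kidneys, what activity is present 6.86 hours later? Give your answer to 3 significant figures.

1810 μCi

1/t_eff = 1/t_phys + 1/t_biol = 1/17 + 1/57.5 = 0.076215 per hour.
t_eff = 17 × 57.5 / (17 + 57.5) ≈ 13.121 hours.
Remaining = 2600 × (1/2)^(6.86/13.121) = 2600 × (1/2)^0.52283 ≈ 1809.6 μCi.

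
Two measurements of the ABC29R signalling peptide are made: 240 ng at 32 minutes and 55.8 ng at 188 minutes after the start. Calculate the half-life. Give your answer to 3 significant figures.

Over Δt = 188 − 32 = 156 minutes, the level fell by a factor of 240/55.8 ≈ 4.3011.
n = log₂(4.3011) ≈ 2.1047 half-lives, so t½ = 156/2.1047 ≈ 74.12 minutes.

74.1 minutes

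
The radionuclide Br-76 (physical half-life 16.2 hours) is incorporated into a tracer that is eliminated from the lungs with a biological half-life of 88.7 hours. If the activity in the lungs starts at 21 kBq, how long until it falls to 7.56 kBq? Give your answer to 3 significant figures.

1/t_eff = 1/t_phys + 1/t_biol = 1/16.2 + 1/88.7 = 0.073002 per hour.
t_eff = 16.2 × 88.7 / (16.2 + 88.7) ≈ 13.698 hours.
n = log₂(21/7.56) ≈ 1.4739; t = 1.4739 × 13.698 ≈ 20.19 hours.

20.2 hours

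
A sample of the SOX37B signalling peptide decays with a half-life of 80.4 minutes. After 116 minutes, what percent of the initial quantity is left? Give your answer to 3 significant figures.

n = 116/80.4 ≈ 1.4428 half-lives.
Fraction remaining = (1/2)^1.4428 ≈ 0.36786, i.e. 36.786%.

36.8%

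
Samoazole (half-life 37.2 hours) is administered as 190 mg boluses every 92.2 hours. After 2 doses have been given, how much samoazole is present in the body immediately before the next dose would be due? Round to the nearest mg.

The 2 doses were given 184.4, 92.2 hours ago.
Total = 190·(1/2)^(184.4/37.2) + 190·(1/2)^(92.2/37.2)
      = 6.1172 + 34.092 ≈ 40.209 mg.

40 mg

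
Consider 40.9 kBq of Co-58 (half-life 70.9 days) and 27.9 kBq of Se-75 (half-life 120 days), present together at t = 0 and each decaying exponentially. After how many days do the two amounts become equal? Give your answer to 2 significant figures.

96 days

Set 40.9·(1/2)^(t/70.9) = 27.9·(1/2)^(t/120).
Taking log₂: log₂(40.9/27.9) = t·(1/70.9 − 1/120).
log₂(1.4659) = 0.55184; 1/70.9 − 1/120 = 0.005771.
t = 0.55184 / 0.005771 ≈ 95.622 days.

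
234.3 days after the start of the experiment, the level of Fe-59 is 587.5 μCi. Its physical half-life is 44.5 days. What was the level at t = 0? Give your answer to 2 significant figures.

23000 μCi

Number of half-lives elapsed: n = 234.3/44.5 ≈ 5.2652.
A₀ = A × 2^n = 587.5 × 2^5.2652 = 587.5 × 38.457 ≈ 22593 μCi.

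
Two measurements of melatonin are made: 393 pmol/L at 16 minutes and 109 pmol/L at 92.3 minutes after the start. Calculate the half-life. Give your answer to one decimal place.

Over Δt = 92.3 − 16 = 76.3 minutes, the level fell by a factor of 393/109 ≈ 3.6055.
n = log₂(3.6055) ≈ 1.8502 half-lives, so t½ = 76.3/1.8502 ≈ 41.239 minutes.

41.2 minutes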